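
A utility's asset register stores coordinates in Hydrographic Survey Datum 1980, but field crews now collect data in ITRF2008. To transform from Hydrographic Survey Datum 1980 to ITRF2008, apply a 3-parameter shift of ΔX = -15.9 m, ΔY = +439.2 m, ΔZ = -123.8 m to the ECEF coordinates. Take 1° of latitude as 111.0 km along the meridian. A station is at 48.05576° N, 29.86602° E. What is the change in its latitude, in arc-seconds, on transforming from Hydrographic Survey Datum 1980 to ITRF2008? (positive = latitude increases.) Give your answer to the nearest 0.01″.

Δφ = -7.63″

sin φ = 0.743796, cos φ = 0.668407, sin λ = 0.497974, cos λ = 0.867192.
North component: ΔN = −sin φ cos λ·ΔX − sin φ sin λ·ΔY + cos φ·ΔZ = −(0.743796)(0.867192)(-15.9) − (0.743796)(0.497974)(439.2) + (0.668407)(-123.8) = -235.17 m.
1° of latitude spans 111000 m, so Δφ = -235.17 / 111000 × 3600 = -7.627″.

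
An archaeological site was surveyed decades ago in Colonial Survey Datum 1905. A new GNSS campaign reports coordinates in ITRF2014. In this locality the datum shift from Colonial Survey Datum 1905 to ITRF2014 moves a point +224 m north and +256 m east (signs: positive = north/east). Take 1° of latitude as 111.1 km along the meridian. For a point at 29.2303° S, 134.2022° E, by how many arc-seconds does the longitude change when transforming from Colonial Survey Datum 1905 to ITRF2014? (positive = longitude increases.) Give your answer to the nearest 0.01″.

At latitude -29.2303°, cos φ = 0.872664.
1° of longitude at this latitude = 111.1 × cos φ = 96.95 km, so Δλ = 256.0 / 96953.0 = 0.0026405° = 9.506″.

Δλ = 9.51″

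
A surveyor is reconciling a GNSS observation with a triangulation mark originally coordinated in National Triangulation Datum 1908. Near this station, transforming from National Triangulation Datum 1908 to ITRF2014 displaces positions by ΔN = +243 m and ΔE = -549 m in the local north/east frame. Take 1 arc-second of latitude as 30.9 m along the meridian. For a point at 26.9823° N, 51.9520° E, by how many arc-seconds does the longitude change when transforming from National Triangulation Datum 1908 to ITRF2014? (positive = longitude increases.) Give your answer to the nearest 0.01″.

At latitude 26.9823°, cos φ = 0.891147.
1″ of longitude at this latitude = 30.90 × cos φ = 27.5364 m, so Δλ = -549.0 / 27.5364 = -19.937″.

Δλ = -19.94″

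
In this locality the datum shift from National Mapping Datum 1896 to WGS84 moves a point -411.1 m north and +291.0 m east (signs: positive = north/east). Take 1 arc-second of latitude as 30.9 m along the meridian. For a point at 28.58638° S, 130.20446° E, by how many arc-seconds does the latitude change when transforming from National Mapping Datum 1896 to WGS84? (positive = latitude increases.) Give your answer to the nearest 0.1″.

1″ of latitude = 30.90 m, so Δφ = -411.1 / 30.90 = -13.304″.

Δφ = -13.3″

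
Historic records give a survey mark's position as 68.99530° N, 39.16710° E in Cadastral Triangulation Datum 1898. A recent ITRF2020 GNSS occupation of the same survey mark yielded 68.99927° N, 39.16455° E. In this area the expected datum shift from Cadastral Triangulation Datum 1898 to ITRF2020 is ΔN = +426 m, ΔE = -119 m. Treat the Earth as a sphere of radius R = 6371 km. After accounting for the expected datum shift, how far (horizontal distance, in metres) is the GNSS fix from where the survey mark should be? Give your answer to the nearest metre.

Observed coordinate differences: Δφ = +0.00397°, Δλ = -0.00255°.
Converting to metres (1° lat = 111195 m, cos φ = 0.358445): observed ΔN = 441.4 m, observed ΔE = -101.6 m.
Subtracting the expected shift leaves a residual of 441.4 − (426) = 15.4 m north and -101.6 − (-119) = 17.4 m east.
Residual distance = √(15.4² + 17.4²) = 23.2 m.

23 m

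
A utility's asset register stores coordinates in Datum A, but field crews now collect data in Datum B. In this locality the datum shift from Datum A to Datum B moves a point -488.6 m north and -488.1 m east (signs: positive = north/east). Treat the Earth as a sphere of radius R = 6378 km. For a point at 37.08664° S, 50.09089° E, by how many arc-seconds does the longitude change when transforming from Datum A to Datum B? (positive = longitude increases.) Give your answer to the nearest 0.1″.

At latitude -37.08664°, cos φ = 0.797725.
One radian of longitude at latitude φ spans R cos φ, so Δλ = ΔE / (R cos φ) = -488.1 / (6378000 × 0.797725) = -9.5934e-05 rad = -19.788″.

Δλ = -19.8″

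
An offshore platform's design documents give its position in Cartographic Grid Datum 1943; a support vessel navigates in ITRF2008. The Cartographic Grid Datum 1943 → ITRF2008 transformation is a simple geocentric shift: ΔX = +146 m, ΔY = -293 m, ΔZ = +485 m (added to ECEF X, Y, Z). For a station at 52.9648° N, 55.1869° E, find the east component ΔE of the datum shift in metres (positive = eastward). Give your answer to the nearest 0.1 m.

ΔE = -287.1 m

At φ = 52.9648°, λ = 55.1869°: sin φ = 0.798266, cos φ = 0.602306, sin λ = 0.821019, cos λ = 0.570901.
ΔE = −sin λ·ΔX + cos λ·ΔY = −(0.821019)·(146) + (0.570901)·(-293) = -287.14 m.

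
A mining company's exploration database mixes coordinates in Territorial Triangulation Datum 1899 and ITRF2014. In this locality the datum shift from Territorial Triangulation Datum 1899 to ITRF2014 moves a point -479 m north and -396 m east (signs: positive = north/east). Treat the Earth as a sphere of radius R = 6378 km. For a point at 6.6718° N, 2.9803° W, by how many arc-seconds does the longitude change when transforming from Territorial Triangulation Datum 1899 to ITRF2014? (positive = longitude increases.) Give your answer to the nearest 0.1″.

At latitude 6.6718°, cos φ = 0.993228.
One radian of longitude at latitude φ spans R cos φ, so Δλ = ΔE / (R cos φ) = -396.0 / (6378000 × 0.993228) = -6.2512e-05 rad = -12.894″.

Δλ = -12.9″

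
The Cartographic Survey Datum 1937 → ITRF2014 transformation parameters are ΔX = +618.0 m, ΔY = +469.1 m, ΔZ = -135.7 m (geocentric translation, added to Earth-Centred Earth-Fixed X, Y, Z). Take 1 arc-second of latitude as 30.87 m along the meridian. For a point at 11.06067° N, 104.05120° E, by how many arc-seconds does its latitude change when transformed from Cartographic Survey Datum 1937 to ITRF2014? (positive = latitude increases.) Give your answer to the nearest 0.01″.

sin φ = 0.191848, cos φ = 0.981425, sin λ = 0.970079, cos λ = -0.242789.
North component: ΔN = −sin φ cos λ·ΔX − sin φ sin λ·ΔY + cos φ·ΔZ = −(0.191848)(-0.242789)(618.0) − (0.191848)(0.970079)(469.1) + (0.981425)(-135.7) = -191.70 m.
1° of latitude spans 3600 × 30.87 = 111132 m, so Δφ = -191.70 / 111132 × 3600 = -6.210″.

Δφ = -6.21″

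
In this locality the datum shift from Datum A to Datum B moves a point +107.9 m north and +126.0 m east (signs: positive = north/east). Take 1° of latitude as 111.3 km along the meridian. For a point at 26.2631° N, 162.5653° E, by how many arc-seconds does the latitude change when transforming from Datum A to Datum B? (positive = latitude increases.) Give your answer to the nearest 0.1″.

Δφ = 3.5″

1° of latitude = 111.3 km, so Δφ = 107.9 / 111300 = 0.0009695° = 3.490″.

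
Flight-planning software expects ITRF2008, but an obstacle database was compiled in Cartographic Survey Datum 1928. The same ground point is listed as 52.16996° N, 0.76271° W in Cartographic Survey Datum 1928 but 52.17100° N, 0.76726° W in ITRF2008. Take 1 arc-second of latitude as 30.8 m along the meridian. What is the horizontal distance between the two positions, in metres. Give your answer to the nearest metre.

330 m

Δφ = 52.17100° − 52.16996° = +0.00104°; Δλ = -0.76726° − -0.76271° = -0.00455°.
1° of latitude = 3600 × 30.80 = 110880 m.
ΔN = Δφ × 110880 = 115.3 m; ΔE = Δλ × 110880 × cos(52.16996°) = -0.00455 × 110880 × 0.613321 = -309.4 m.
Distance = √(ΔE² + ΔN²) = √((-309.4)² + 115.3²) = 330.2 m.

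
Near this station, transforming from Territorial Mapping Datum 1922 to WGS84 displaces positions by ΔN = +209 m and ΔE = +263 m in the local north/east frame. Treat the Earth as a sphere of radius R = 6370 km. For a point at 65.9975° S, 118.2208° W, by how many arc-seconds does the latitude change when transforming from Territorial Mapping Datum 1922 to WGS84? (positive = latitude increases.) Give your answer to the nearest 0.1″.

On a sphere of radius R, 1 rad of latitude = R, so Δφ = ΔN / R = 209.0 / 6370000 = 3.2810e-05 rad = 6.768″.

Δφ = 6.8″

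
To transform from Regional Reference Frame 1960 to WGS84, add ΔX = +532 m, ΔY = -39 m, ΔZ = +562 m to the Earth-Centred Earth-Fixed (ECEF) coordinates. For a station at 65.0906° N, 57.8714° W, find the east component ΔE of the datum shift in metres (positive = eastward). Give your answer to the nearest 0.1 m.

At φ = 65.0906°, λ = -57.8714°: sin φ = 0.906975, cos φ = 0.421185, sin λ = -0.846857, cos λ = 0.531821.
ΔE = −sin λ·ΔX + cos λ·ΔY = −(-0.846857)·(532) + (0.531821)·(-39) = 429.79 m.

ΔE = 429.8 m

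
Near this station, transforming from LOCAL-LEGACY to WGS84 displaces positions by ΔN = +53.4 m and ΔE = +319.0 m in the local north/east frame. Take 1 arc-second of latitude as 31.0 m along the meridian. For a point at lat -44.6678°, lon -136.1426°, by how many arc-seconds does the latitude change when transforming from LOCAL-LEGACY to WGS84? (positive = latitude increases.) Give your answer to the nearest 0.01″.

Δφ = 1.72″

1″ of latitude = 31.00 m, so Δφ = 53.4 / 31.00 = 1.723″.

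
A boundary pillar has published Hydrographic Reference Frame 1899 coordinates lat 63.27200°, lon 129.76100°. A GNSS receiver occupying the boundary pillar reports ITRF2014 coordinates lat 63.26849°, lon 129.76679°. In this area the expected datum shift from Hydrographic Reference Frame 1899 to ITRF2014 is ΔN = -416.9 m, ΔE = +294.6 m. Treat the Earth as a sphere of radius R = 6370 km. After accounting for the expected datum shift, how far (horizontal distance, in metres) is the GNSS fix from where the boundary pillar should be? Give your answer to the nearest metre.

Observed coordinate differences: Δφ = -0.00351°, Δλ = +0.00579°.
Converting to metres (1° lat = 111177 m, cos φ = 0.449756): observed ΔN = -390.2 m, observed ΔE = 289.5 m.
Subtracting the expected shift leaves a residual of -390.2 − (-416.9) = 26.7 m north and 289.5 − (294.6) = -5.1 m east.
Residual distance = √(26.7² + (-5.1)²) = 27.1 m.

27 m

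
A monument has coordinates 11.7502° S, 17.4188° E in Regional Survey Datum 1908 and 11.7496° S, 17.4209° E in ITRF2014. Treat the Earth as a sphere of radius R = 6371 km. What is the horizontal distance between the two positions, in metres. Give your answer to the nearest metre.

238 m

Δφ = -11.7496° − -11.7502° = +0.0006°; Δλ = 17.4209° − 17.4188° = +0.0021°.
1° along a meridian = πR/180 = 111195 m.
ΔN = Δφ × 111195 = 66.7 m; ΔE = Δλ × 111195 × cos(-11.7502°) = +0.0021 × 111195 × 0.979045 = 228.6 m.
Distance = √(ΔE² + ΔN²) = √(228.6² + 66.7²) = 238.2 m.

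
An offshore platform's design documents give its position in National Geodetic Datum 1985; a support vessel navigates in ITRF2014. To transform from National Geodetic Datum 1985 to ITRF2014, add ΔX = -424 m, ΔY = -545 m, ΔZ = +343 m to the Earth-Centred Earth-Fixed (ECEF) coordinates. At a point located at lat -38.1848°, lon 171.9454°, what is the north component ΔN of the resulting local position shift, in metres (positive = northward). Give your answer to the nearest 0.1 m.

ΔN = 481.9 m

The local north axis is (−sin φ cos λ, −sin φ sin λ, cos φ), giving ΔN = 259.531 − 47.208 + 269.605 = 481.93 m.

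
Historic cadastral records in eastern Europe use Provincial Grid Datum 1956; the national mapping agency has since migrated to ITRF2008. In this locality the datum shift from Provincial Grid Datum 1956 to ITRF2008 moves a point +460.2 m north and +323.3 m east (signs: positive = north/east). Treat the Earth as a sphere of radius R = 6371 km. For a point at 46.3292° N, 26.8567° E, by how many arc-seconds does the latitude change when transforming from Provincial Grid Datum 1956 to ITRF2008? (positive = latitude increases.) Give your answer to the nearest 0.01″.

Δφ = 14.90″

On a sphere of radius R, 1 rad of latitude = R, so Δφ = ΔN / R = 460.2 / 6371000 = 7.2234e-05 rad = 14.899″.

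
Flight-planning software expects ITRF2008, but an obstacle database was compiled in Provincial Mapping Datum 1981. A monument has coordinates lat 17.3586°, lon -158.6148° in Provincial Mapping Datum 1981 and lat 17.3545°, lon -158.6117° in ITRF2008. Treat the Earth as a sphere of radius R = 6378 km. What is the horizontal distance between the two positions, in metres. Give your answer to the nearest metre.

563 m

Δφ = 17.3545° − 17.3586° = -0.0041°; Δλ = -158.6117° − -158.6148° = +0.0031°.
1° along a meridian = πR/180 = 111317 m.
ΔN = Δφ × 111317 = -456.4 m; ΔE = Δλ × 111317 × cos(17.3586°) = +0.0031 × 111317 × 0.954456 = 329.4 m.
Distance = √(ΔE² + ΔN²) = √(329.4² + (-456.4)²) = 562.8 m.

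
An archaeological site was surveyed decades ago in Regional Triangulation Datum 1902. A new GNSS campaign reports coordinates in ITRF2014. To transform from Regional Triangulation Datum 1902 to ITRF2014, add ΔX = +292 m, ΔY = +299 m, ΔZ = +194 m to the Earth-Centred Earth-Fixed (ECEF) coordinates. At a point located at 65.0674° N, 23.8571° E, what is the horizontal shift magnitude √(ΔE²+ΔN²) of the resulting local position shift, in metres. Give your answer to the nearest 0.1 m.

The local east axis at (φ, λ) is (−sin λ, cos λ, 0), so ΔE = −sin(23.8571°)·292 + cos(23.8571°)·299 = 155.35 m.
The local north axis is (−sin φ cos λ, −sin φ sin λ, cos φ), giving ΔN = -242.163 − 109.662 + 81.781 = -270.04 m.
Horizontal magnitude = √(ΔE² + ΔN²) = √(155.35² + (-270.04)²) = 311.54 m.

311.5 m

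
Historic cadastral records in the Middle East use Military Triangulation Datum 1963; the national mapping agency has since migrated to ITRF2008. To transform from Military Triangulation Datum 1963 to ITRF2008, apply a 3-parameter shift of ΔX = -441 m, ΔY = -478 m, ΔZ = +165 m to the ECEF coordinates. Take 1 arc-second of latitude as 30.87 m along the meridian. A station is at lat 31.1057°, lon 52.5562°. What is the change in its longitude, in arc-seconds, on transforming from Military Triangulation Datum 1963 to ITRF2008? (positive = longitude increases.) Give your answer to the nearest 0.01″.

Δλ = 2.25″

sin φ = 0.516619, cos φ = 0.856216, sin λ = 0.793950, cos λ = 0.607983.
East component: ΔE = −sin λ·ΔX + cos λ·ΔY = −(0.793950)(-441) + (0.607983)(-478) = 59.52 m.
1° of latitude spans 3600 × 30.87 = 111132 m; at latitude φ, 1° of longitude spans that × cos φ = 95153.0 m, so Δλ = 59.52 / 95153.0 × 3600 = 2.252″.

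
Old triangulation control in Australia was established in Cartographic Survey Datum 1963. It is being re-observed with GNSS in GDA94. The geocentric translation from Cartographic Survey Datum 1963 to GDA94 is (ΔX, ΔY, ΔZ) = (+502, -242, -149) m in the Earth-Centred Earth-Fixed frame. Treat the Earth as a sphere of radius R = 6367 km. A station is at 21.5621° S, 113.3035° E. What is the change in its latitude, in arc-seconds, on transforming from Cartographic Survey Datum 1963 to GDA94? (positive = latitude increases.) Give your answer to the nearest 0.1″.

sin φ = -0.367509, cos φ = 0.930020, sin λ = 0.918422, cos λ = -0.395602.
North component: ΔN = −sin φ cos λ·ΔX − sin φ sin λ·ΔY + cos φ·ΔZ = −(-0.367509)(-0.395602)(502) − (-0.367509)(0.918422)(-242) + (0.930020)(-149) = -293.24 m.
1° of latitude spans πR/180 = 111125 m, so Δφ = -293.24 / 111125 × 3600 = -9.500″.

Δφ = -9.5″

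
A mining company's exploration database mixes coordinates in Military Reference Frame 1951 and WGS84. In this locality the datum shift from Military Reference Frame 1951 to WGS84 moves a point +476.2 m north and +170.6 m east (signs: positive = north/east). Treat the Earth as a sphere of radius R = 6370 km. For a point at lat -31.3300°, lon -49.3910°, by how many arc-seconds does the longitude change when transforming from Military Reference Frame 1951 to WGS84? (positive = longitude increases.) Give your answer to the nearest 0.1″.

At latitude -31.3300°, cos φ = 0.854187.
One radian of longitude at latitude φ spans R cos φ, so Δλ = ΔE / (R cos φ) = 170.6 / (6370000 × 0.854187) = 3.1354e-05 rad = 6.467″.

Δλ = 6.5″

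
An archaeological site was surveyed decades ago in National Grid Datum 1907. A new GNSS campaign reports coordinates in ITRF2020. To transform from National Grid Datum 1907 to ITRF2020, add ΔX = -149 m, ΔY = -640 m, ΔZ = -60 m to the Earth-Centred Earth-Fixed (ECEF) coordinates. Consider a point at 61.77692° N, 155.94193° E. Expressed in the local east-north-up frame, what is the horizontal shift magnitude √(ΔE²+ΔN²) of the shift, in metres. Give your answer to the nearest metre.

At φ = 61.77692°, λ = 155.94193°: sin φ = 0.881113, cos φ = 0.472906, sin λ = 0.407662, cos λ = -0.913133.
ΔE = −sin λ·ΔX + cos λ·ΔY = −(0.407662)·(-149) + (-0.913133)·(-640) = 645.15 m.
ΔN = −sin φ cos λ·ΔX − sin φ sin λ·ΔY + cos φ·ΔZ = −(0.881113)(-0.913133)(-149) − (0.881113)(0.407662)(-640) + (0.472906)(-60) = 81.63 m.
Horizontal magnitude = √(ΔE² + ΔN²) = √(645.15² + 81.63²) = 650.29 m.

650 m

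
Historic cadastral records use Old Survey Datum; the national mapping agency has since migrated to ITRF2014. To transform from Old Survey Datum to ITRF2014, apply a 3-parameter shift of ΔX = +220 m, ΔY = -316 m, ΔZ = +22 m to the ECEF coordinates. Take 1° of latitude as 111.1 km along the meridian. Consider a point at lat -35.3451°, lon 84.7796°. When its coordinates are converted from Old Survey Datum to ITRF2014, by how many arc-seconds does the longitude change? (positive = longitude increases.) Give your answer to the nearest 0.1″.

Δλ = -9.8″

sin φ = -0.578500, cos φ = 0.815682, sin λ = 0.995852, cos λ = 0.090987.
East component: ΔE = −sin λ·ΔX + cos λ·ΔY = −(0.995852)(220) + (0.090987)(-316) = -247.84 m.
1° of latitude spans 111100 m; at latitude φ, 1° of longitude spans that × cos φ = 90622.3 m, so Δλ = -247.84 / 90622.3 × 3600 = -9.845″.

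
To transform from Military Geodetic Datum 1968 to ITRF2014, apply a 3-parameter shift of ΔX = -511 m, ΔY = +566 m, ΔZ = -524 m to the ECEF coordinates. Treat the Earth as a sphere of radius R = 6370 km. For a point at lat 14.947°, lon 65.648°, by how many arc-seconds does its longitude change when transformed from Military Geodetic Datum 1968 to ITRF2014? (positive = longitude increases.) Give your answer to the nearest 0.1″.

sin φ = 0.257925, cos φ = 0.966165, sin λ = 0.911029, cos λ = 0.412341.
East component: ΔE = −sin λ·ΔX + cos λ·ΔY = −(0.911029)(-511) + (0.412341)(566) = 698.92 m.
1° of latitude spans πR/180 = 111177 m; at latitude φ, 1° of longitude spans that × cos φ = 107415.8 m, so Δλ = 698.92 / 107415.8 × 3600 = 23.424″.

Δλ = 23.4″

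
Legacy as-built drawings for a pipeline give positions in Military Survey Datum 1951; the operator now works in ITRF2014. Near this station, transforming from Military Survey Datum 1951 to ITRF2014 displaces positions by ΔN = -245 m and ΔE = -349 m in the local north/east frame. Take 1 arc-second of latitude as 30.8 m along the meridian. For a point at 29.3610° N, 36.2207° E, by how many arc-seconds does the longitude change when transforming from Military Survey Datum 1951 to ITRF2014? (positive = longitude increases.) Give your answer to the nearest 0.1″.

Δλ = -13.0″

At latitude 29.3610°, cos φ = 0.871548.
1″ of longitude at this latitude = 30.80 × cos φ = 26.8437 m, so Δλ = -349.0 / 26.8437 = -13.001″.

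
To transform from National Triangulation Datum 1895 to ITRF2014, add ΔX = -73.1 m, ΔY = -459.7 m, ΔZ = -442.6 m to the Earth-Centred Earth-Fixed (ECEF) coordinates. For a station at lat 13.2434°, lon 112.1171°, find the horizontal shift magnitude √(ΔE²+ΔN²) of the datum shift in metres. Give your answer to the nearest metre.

The local east axis at (φ, λ) is (−sin λ, cos λ, 0), so ΔE = −sin(112.1171°)·(-73.1) + cos(112.1171°)·(-459.7) = 240.80 m.
The local north axis is (−sin φ cos λ, −sin φ sin λ, cos φ), giving ΔN = -6.305 + 97.563 − 430.829 = -339.57 m.
Horizontal magnitude = √(ΔE² + ΔN²) = √(240.80² + (-339.57)²) = 416.28 m.

416 m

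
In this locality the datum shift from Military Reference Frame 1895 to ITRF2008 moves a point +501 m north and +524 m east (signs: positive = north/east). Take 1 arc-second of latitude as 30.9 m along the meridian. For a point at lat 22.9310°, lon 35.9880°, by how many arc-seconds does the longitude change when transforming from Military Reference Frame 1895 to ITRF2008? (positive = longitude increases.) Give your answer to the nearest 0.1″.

At latitude 22.9310°, cos φ = 0.920975.
1″ of longitude at this latitude = 30.90 × cos φ = 28.4581 m, so Δλ = 524.0 / 28.4581 = 18.413″.

Δλ = 18.4″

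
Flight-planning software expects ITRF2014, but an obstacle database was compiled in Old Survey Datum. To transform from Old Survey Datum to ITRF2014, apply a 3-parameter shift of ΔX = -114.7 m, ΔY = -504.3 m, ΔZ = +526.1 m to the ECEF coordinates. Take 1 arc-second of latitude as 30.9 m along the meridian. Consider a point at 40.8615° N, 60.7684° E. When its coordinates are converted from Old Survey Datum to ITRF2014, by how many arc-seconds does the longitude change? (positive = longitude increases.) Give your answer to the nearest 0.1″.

sin φ = 0.654233, cos φ = 0.756293, sin λ = 0.872653, cos λ = 0.488341.
East component: ΔE = −sin λ·ΔX + cos λ·ΔY = −(0.872653)(-114.7) + (0.488341)(-504.3) = -146.18 m.
1° of latitude spans 3600 × 30.90 = 111240 m; at latitude φ, 1° of longitude spans that × cos φ = 84130.1 m, so Δλ = -146.18 / 84130.1 × 3600 = -6.255″.

Δλ = -6.3″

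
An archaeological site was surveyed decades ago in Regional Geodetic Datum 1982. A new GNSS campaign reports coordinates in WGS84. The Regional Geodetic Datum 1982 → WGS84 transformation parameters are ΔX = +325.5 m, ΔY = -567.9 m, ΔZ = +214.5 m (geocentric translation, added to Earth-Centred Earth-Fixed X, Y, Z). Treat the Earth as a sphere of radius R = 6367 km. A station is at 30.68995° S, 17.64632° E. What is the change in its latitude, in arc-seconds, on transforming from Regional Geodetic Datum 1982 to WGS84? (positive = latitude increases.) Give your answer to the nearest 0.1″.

Δφ = 8.3″

sin φ = -0.510392, cos φ = 0.859942, sin λ = 0.303140, cos λ = 0.952946.
North component: ΔN = −sin φ cos λ·ΔX − sin φ sin λ·ΔY + cos φ·ΔZ = −(-0.510392)(0.952946)(325.5) − (-0.510392)(0.303140)(-567.9) + (0.859942)(214.5) = 254.91 m.
1° of latitude spans πR/180 = 111125 m, so Δφ = 254.91 / 111125 × 3600 = 8.258″.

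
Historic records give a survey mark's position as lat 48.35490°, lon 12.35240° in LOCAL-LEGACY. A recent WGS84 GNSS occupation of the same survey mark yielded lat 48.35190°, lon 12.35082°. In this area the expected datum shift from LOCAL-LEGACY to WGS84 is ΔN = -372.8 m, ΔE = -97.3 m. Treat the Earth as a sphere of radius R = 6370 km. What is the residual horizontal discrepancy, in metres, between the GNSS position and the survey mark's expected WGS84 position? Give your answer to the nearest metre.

Observed coordinate differences: Δφ = -0.00300°, Δλ = -0.00158°.
Converting to metres (1° lat = 111177 m, cos φ = 0.664515): observed ΔN = -333.5 m, observed ΔE = -116.7 m.
Subtracting the expected shift leaves a residual of -333.5 − (-372.8) = 39.3 m north and -116.7 − (-97.3) = -19.4 m east.
Residual distance = √(39.3² + (-19.4)²) = 43.8 m.

44 m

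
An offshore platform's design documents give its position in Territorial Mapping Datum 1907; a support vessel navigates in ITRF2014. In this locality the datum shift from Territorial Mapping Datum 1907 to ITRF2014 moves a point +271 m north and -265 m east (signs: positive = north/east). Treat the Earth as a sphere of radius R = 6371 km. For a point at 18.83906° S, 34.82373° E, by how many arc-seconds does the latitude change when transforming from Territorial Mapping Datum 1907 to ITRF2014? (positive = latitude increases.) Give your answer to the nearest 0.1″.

On a sphere of radius R, 1 rad of latitude = R, so Δφ = ΔN / R = 271.0 / 6371000 = 4.2536e-05 rad = 8.774″.

Δφ = 8.8″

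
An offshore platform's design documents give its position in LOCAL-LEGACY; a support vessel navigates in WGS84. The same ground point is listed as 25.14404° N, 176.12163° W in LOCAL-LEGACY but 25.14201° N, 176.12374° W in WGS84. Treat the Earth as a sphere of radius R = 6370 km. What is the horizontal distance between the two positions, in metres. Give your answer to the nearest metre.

310 m

Δφ = 25.14201° − 25.14404° = -0.00203°; Δλ = -176.12374° − -176.12163° = -0.00211°.
1° along a meridian = πR/180 = 111177 m.
ΔN = Δφ × 111177 = -225.7 m; ΔE = Δλ × 111177 × cos(25.14404°) = -0.00211 × 111177 × 0.905242 = -212.4 m.
Distance = √(ΔE² + ΔN²) = √((-212.4)² + (-225.7)²) = 309.9 m.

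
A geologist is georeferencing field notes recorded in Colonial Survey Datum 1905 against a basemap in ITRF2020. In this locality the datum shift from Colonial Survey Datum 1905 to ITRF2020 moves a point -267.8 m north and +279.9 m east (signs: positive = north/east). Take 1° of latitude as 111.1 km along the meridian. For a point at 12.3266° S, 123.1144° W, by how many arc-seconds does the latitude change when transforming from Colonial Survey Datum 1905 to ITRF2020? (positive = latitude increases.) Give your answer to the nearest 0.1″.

1° of latitude = 111.1 km, so Δφ = -267.8 / 111100 = -0.0024104° = -8.678″.

Δφ = -8.7″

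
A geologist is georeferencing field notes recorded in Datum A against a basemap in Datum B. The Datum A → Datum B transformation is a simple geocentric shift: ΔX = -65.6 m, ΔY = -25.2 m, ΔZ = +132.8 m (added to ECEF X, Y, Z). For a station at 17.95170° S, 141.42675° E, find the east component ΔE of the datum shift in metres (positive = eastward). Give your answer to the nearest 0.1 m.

ΔE = 60.6 m

The local east axis at (φ, λ) is (−sin λ, cos λ, 0), so ΔE = −sin(141.42675°)·(-65.6) + cos(141.42675°)·(-25.2) = 60.60 m.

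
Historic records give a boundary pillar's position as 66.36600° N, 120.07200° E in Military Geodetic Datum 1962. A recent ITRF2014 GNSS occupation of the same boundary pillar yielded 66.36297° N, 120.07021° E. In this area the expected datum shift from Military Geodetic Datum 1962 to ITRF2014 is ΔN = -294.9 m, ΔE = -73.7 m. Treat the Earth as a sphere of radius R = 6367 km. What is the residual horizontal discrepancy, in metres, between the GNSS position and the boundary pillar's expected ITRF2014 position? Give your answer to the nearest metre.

Observed coordinate differences: Δφ = -0.00303°, Δλ = -0.00179°.
Converting to metres (1° lat = 111125 m, cos φ = 0.400893): observed ΔN = -336.7 m, observed ΔE = -79.7 m.
Subtracting the expected shift leaves a residual of -336.7 − (-294.9) = -41.8 m north and -79.7 − (-73.7) = -6.0 m east.
Residual distance = √((-41.8)² + (-6.0)²) = 42.2 m.

42 m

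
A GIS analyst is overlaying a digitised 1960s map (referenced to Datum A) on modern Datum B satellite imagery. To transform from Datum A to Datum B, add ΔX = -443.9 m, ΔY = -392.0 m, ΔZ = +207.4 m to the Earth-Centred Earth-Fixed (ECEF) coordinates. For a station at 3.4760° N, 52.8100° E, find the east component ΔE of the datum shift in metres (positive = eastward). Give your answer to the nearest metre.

ΔE = 117 m

The local east axis at (φ, λ) is (−sin λ, cos λ, 0), so ΔE = −sin(52.8100°)·(-443.9) + cos(52.8100°)·(-392.0) = 116.68 m.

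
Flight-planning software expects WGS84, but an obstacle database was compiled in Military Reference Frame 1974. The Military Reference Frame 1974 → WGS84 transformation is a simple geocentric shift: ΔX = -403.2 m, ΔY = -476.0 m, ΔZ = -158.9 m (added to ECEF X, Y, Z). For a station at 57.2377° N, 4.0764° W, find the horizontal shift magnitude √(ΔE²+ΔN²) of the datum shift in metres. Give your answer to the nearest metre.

At φ = 57.2377°, λ = -4.0764°: sin φ = 0.840923, cos φ = 0.541155, sin λ = -0.071087, cos λ = 0.997470.
ΔE = −sin λ·ΔX + cos λ·ΔY = −(-0.071087)·(-403.2) + (0.997470)·(-476.0) = -503.46 m.
ΔN = −sin φ cos λ·ΔX − sin φ sin λ·ΔY + cos φ·ΔZ = −(0.840923)(0.997470)(-403.2) − (0.840923)(-0.071087)(-476.0) + (0.541155)(-158.9) = 223.76 m.
Horizontal magnitude = √(ΔE² + ΔN²) = √((-503.46)² + 223.76²) = 550.94 m.

551 m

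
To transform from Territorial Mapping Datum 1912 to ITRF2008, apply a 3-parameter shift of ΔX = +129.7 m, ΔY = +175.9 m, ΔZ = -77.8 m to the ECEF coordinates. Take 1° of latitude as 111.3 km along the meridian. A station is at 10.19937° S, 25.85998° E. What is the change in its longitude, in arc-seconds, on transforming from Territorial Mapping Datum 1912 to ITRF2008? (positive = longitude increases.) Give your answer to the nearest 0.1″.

Δλ = 3.3″

sin φ = -0.177074, cos φ = 0.984198, sin λ = 0.436173, cos λ = 0.899863.
East component: ΔE = −sin λ·ΔX + cos λ·ΔY = −(0.436173)(129.7) + (0.899863)(175.9) = 101.71 m.
1° of latitude spans 111300 m; at latitude φ, 1° of longitude spans that × cos φ = 109541.2 m, so Δλ = 101.71 / 109541.2 × 3600 = 3.343″.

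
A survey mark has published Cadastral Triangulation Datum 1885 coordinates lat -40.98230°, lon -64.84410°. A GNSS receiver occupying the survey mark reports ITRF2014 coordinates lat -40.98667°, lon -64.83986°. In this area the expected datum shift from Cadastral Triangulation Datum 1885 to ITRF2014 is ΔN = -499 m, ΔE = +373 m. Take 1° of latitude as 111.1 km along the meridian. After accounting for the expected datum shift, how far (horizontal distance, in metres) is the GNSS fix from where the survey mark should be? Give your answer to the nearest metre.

Observed coordinate differences: Δφ = -0.00437°, Δλ = +0.00424°.
Converting to metres (1° lat = 111100 m, cos φ = 0.754912): observed ΔN = -485.5 m, observed ΔE = 355.6 m.
Subtracting the expected shift leaves a residual of -485.5 − (-499) = 13.5 m north and 355.6 − (373) = -17.4 m east.
Residual distance = √(13.5² + (-17.4)²) = 22.0 m.

22 m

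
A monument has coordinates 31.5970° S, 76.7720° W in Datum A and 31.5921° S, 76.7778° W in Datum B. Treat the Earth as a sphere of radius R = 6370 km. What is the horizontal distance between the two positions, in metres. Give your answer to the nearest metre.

774 m

Δφ = -31.5921° − -31.5970° = +0.0049°; Δλ = -76.7778° − -76.7720° = -0.0058°.
1° along a meridian = πR/180 = 111177 m.
ΔN = Δφ × 111177 = 544.8 m; ΔE = Δλ × 111177 × cos(-31.5970°) = -0.0058 × 111177 × 0.851754 = -549.2 m.
Distance = √(ΔE² + ΔN²) = √((-549.2)² + 544.8²) = 773.6 m.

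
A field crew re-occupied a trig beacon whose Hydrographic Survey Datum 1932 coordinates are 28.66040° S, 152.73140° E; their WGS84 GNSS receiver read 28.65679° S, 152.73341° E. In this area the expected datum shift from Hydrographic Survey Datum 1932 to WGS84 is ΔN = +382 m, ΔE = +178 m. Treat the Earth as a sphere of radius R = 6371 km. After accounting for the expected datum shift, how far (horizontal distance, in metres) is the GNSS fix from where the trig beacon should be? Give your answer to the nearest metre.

27 m

Observed coordinate differences: Δφ = +0.00361°, Δλ = +0.00201°.
Converting to metres (1° lat = 111195 m, cos φ = 0.877478): observed ΔN = 401.4 m, observed ΔE = 196.1 m.
Subtracting the expected shift leaves a residual of 401.4 − (382) = 19.4 m north and 196.1 − (178) = 18.1 m east.
Residual distance = √(19.4² + 18.1²) = 26.6 m.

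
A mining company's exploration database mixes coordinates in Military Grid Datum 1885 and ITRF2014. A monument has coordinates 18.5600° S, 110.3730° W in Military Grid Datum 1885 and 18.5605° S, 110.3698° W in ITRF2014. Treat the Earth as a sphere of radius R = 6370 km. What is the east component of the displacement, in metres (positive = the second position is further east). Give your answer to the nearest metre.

ΔE = 337 m

Δφ = -18.5605° − -18.5600° = -0.0005°; Δλ = -110.3698° − -110.3730° = +0.0032°.
1° along a meridian = πR/180 = 111177 m.
ΔN = Δφ × 111177 = -55.6 m; ΔE = Δλ × 111177 × cos(-18.5600°) = +0.0032 × 111177 × 0.947991 = 337.3 m.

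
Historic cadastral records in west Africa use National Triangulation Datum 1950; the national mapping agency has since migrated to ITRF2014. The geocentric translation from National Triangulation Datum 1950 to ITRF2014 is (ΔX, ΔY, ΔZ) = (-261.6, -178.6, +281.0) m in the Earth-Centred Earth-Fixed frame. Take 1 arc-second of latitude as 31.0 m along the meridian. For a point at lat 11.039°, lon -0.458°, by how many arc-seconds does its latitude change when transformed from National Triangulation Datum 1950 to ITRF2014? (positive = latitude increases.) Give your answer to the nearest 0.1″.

sin φ = 0.191477, cos φ = 0.981497, sin λ = -0.007994, cos λ = 0.999968.
North component: ΔN = −sin φ cos λ·ΔX − sin φ sin λ·ΔY + cos φ·ΔZ = −(0.191477)(0.999968)(-261.6) − (0.191477)(-0.007994)(-178.6) + (0.981497)(281.0) = 325.62 m.
1° of latitude spans 3600 × 31.00 = 111600 m, so Δφ = 325.62 / 111600 × 3600 = 10.504″.

Δφ = 10.5″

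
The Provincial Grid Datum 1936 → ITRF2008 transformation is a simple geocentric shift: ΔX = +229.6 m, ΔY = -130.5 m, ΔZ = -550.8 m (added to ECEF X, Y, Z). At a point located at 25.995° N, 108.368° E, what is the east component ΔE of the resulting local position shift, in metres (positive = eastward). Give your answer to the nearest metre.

At φ = 25.995°, λ = 108.368°: sin φ = 0.438293, cos φ = 0.898832, sin λ = 0.949052, cos λ = -0.315119.
ΔE = −sin λ·ΔX + cos λ·ΔY = −(0.949052)·(229.6) + (-0.315119)·(-130.5) = -176.78 m.

ΔE = -177 m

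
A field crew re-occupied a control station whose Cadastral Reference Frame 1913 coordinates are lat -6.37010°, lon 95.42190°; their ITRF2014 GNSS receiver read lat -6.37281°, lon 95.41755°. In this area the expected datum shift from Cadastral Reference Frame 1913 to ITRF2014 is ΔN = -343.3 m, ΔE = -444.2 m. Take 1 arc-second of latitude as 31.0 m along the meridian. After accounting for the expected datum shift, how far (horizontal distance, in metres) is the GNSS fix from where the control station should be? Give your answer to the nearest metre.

56 m

Observed coordinate differences: Δφ = -0.00271°, Δλ = -0.00435°.
Converting to metres (1° lat = 111600 m, cos φ = 0.993826): observed ΔN = -302.4 m, observed ΔE = -482.5 m.
Subtracting the expected shift leaves a residual of -302.4 − (-343.3) = 40.9 m north and -482.5 − (-444.2) = -38.3 m east.
Residual distance = √(40.9² + (-38.3)²) = 56.0 m.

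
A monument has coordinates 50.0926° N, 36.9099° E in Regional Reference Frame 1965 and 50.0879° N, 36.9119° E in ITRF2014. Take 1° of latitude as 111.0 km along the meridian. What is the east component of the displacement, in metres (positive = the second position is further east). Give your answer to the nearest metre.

ΔE = 142 m

Δφ = 50.0879° − 50.0926° = -0.0047°; Δλ = 36.9119° − 36.9099° = +0.0020°.
ΔN = Δφ × 111000 = -521.7 m; ΔE = Δλ × 111000 × cos(50.0926°) = +0.0020 × 111000 × 0.641549 = 142.4 m.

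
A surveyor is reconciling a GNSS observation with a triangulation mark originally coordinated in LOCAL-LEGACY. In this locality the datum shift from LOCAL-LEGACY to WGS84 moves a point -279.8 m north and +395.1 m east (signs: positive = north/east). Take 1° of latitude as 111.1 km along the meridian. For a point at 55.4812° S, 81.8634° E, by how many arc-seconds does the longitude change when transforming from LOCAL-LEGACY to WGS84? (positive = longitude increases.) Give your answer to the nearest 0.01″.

At latitude -55.4812°, cos φ = 0.566677.
1° of longitude at this latitude = 111.1 × cos φ = 62.96 km, so Δλ = 395.1 / 62957.8 = 0.0062756° = 22.592″.

Δλ = 22.59″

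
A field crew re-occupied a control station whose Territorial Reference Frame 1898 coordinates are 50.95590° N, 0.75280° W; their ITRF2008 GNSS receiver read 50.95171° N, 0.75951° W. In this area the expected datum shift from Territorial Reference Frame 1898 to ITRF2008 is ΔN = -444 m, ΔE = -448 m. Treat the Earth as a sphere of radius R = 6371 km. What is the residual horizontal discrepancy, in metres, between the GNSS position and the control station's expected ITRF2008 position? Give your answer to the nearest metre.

Observed coordinate differences: Δφ = -0.00419°, Δλ = -0.00671°.
Converting to metres (1° lat = 111195 m, cos φ = 0.629918): observed ΔN = -465.9 m, observed ΔE = -470.0 m.
Subtracting the expected shift leaves a residual of -465.9 − (-444) = -21.9 m north and -470.0 − (-448) = -22.0 m east.
Residual distance = √((-21.9)² + (-22.0)²) = 31.0 m.

31 m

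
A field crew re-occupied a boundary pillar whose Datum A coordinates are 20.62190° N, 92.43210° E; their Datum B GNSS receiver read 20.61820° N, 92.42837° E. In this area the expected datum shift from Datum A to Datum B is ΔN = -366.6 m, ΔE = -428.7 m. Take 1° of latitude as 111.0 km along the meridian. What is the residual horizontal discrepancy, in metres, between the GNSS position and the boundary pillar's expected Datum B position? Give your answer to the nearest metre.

60 m

Observed coordinate differences: Δφ = -0.00370°, Δλ = -0.00373°.
Converting to metres (1° lat = 111000 m, cos φ = 0.935925): observed ΔN = -410.7 m, observed ΔE = -387.5 m.
Subtracting the expected shift leaves a residual of -410.7 − (-366.6) = -44.1 m north and -387.5 − (-428.7) = 41.2 m east.
Residual distance = √((-44.1)² + 41.2²) = 60.4 m.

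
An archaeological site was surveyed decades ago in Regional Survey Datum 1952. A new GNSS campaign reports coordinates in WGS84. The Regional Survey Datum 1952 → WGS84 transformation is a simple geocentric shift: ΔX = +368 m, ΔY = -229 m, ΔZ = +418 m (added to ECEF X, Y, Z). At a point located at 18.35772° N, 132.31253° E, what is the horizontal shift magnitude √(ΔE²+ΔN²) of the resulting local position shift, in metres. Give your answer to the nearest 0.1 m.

541.1 m

The local east axis at (φ, λ) is (−sin λ, cos λ, 0), so ΔE = −sin(132.31253°)·368 + cos(132.31253°)·(-229) = -117.97 m.
The local north axis is (−sin φ cos λ, −sin φ sin λ, cos φ), giving ΔN = 78.022 + 53.334 + 396.727 = 528.08 m.
Horizontal magnitude = √(ΔE² + ΔN²) = √((-117.97)² + 528.08²) = 541.10 m.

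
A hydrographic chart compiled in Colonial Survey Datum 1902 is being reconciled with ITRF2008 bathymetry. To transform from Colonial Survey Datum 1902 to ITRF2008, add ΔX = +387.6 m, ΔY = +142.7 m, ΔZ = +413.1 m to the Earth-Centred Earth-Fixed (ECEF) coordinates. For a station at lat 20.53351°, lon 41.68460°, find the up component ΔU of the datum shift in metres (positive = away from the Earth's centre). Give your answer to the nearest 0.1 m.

ΔU = 504.8 m

At φ = 20.53351°, λ = 41.68460°: sin φ = 0.350755, cos φ = 0.936467, sin λ = 0.665030, cos λ = 0.746817.
ΔU = cos φ cos λ·ΔX + cos φ sin λ·ΔY + sin φ·ΔZ = (0.936467)(0.746817)(387.6) + (0.936467)(0.665030)(142.7) + (0.350755)(413.1) = 504.84 m.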